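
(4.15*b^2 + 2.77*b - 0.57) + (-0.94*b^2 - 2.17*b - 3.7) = 3.21*b^2 + 0.6*b - 4.27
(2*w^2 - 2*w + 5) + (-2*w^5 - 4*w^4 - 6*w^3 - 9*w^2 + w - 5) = -2*w^5 - 4*w^4 - 6*w^3 - 7*w^2 - w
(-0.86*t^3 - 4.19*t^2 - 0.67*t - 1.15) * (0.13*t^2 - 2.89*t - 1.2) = -0.1118*t^5 + 1.9407*t^4 + 13.054*t^3 + 6.8148*t^2 + 4.1275*t + 1.38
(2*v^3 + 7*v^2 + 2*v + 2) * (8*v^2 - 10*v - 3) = 16*v^5 + 36*v^4 - 60*v^3 - 25*v^2 - 26*v - 6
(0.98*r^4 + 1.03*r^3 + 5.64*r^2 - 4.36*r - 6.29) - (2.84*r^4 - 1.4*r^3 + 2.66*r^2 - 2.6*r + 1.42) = -1.86*r^4 + 2.43*r^3 + 2.98*r^2 - 1.76*r - 7.71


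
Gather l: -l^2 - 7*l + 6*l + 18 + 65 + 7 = -l^2 - l + 90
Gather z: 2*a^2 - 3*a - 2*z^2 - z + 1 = 2*a^2 - 3*a - 2*z^2 - z + 1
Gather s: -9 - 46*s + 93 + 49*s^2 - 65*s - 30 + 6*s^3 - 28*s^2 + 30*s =6*s^3 + 21*s^2 - 81*s + 54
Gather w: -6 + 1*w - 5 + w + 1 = 2*w - 10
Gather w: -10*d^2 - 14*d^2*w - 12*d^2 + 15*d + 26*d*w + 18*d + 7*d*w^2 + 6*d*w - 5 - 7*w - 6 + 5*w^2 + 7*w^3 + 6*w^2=-22*d^2 + 33*d + 7*w^3 + w^2*(7*d + 11) + w*(-14*d^2 + 32*d - 7) - 11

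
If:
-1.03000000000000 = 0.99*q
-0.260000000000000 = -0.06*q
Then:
No Solution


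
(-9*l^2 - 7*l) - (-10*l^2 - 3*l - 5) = l^2 - 4*l + 5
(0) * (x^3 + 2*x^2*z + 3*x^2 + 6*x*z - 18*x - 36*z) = 0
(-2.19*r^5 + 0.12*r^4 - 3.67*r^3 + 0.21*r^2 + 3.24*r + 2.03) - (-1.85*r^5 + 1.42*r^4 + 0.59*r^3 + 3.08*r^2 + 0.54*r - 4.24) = -0.34*r^5 - 1.3*r^4 - 4.26*r^3 - 2.87*r^2 + 2.7*r + 6.27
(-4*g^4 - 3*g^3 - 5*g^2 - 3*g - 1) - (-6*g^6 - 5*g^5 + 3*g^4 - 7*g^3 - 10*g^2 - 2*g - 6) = 6*g^6 + 5*g^5 - 7*g^4 + 4*g^3 + 5*g^2 - g + 5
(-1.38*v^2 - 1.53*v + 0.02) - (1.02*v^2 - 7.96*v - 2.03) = -2.4*v^2 + 6.43*v + 2.05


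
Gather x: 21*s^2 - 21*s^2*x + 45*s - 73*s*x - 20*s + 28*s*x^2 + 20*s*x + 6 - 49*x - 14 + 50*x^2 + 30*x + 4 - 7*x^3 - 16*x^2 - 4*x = 21*s^2 + 25*s - 7*x^3 + x^2*(28*s + 34) + x*(-21*s^2 - 53*s - 23) - 4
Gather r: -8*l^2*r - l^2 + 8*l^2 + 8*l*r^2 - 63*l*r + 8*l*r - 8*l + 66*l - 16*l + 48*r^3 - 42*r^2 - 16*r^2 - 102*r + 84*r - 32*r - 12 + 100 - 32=7*l^2 + 42*l + 48*r^3 + r^2*(8*l - 58) + r*(-8*l^2 - 55*l - 50) + 56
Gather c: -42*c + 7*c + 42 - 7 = 35 - 35*c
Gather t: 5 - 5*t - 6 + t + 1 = -4*t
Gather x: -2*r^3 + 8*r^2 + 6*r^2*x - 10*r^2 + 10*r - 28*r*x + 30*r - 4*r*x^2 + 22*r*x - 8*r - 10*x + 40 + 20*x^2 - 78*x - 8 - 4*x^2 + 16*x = -2*r^3 - 2*r^2 + 32*r + x^2*(16 - 4*r) + x*(6*r^2 - 6*r - 72) + 32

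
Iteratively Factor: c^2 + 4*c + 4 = (c + 2)*(c + 2)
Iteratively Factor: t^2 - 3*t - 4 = (t + 1)*(t - 4)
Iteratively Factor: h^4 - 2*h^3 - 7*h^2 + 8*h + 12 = (h + 2)*(h^3 - 4*h^2 + h + 6) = (h + 1)*(h + 2)*(h^2 - 5*h + 6) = (h - 3)*(h + 1)*(h + 2)*(h - 2)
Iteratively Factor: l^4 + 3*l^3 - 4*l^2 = (l + 4)*(l^3 - l^2) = l*(l + 4)*(l^2 - l) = l^2*(l + 4)*(l - 1)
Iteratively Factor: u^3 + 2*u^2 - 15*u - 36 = (u - 4)*(u^2 + 6*u + 9) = (u - 4)*(u + 3)*(u + 3)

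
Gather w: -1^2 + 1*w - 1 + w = 2*w - 2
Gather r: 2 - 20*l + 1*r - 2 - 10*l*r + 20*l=r*(1 - 10*l)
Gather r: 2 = 2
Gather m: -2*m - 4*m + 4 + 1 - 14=-6*m - 9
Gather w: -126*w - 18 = -126*w - 18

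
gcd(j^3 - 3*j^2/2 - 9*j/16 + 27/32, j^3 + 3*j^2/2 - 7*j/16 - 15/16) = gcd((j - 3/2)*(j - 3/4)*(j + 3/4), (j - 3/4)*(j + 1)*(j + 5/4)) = j - 3/4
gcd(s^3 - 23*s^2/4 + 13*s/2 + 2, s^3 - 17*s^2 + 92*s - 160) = s - 4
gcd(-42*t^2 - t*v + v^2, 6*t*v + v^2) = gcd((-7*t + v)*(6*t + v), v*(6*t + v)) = 6*t + v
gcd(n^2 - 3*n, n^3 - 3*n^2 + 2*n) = n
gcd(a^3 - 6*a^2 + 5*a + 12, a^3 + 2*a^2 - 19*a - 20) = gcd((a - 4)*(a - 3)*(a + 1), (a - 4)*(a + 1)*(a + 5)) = a^2 - 3*a - 4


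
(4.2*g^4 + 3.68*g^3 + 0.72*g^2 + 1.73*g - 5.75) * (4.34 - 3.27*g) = -13.734*g^5 + 6.1944*g^4 + 13.6168*g^3 - 2.5323*g^2 + 26.3107*g - 24.955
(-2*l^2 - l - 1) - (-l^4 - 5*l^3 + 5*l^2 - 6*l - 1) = l^4 + 5*l^3 - 7*l^2 + 5*l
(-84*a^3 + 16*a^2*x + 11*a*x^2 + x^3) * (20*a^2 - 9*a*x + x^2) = -1680*a^5 + 1076*a^4*x - 8*a^3*x^2 - 63*a^2*x^3 + 2*a*x^4 + x^5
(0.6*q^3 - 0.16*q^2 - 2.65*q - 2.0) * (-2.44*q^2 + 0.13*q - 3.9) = -1.464*q^5 + 0.4684*q^4 + 4.1052*q^3 + 5.1595*q^2 + 10.075*q + 7.8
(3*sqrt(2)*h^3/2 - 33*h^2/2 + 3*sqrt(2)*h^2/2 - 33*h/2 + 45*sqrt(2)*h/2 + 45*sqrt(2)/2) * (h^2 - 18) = 3*sqrt(2)*h^5/2 - 33*h^4/2 + 3*sqrt(2)*h^4/2 - 33*h^3/2 - 9*sqrt(2)*h^3/2 - 9*sqrt(2)*h^2/2 + 297*h^2 - 405*sqrt(2)*h + 297*h - 405*sqrt(2)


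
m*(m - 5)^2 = m^3 - 10*m^2 + 25*m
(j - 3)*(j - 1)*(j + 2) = j^3 - 2*j^2 - 5*j + 6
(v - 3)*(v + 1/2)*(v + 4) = v^3 + 3*v^2/2 - 23*v/2 - 6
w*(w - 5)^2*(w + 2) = w^4 - 8*w^3 + 5*w^2 + 50*w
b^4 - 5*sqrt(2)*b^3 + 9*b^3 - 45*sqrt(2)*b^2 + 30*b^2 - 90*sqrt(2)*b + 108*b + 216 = (b + 3)*(b + 6)*(b - 3*sqrt(2))*(b - 2*sqrt(2))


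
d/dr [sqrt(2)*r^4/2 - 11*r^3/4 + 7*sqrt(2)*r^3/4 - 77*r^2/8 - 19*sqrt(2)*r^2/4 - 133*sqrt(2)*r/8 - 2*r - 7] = 2*sqrt(2)*r^3 - 33*r^2/4 + 21*sqrt(2)*r^2/4 - 77*r/4 - 19*sqrt(2)*r/2 - 133*sqrt(2)/8 - 2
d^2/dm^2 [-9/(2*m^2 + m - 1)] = 18*(4*m^2 + 2*m - (4*m + 1)^2 - 2)/(2*m^2 + m - 1)^3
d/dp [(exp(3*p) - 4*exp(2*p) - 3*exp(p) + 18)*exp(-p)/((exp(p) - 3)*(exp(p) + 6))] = (7*exp(2*p) + 12*exp(p) + 36)*exp(-p)/(exp(2*p) + 12*exp(p) + 36)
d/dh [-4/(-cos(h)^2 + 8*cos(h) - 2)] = 8*(cos(h) - 4)*sin(h)/(cos(h)^2 - 8*cos(h) + 2)^2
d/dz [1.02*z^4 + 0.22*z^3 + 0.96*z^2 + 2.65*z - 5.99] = 4.08*z^3 + 0.66*z^2 + 1.92*z + 2.65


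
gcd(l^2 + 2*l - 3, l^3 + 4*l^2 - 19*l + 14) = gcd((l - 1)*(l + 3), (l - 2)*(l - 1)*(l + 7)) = l - 1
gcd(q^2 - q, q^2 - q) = q^2 - q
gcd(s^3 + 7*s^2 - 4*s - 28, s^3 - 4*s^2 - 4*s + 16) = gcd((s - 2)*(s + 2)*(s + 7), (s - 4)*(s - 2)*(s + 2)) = s^2 - 4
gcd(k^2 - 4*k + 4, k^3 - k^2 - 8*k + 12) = k^2 - 4*k + 4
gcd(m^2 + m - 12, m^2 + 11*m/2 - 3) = 1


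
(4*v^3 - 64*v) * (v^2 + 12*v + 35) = 4*v^5 + 48*v^4 + 76*v^3 - 768*v^2 - 2240*v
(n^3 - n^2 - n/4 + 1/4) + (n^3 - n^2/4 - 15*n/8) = 2*n^3 - 5*n^2/4 - 17*n/8 + 1/4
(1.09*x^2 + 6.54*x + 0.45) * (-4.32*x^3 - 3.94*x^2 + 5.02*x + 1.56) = -4.7088*x^5 - 32.5474*x^4 - 22.2398*x^3 + 32.7582*x^2 + 12.4614*x + 0.702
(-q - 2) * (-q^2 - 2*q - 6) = q^3 + 4*q^2 + 10*q + 12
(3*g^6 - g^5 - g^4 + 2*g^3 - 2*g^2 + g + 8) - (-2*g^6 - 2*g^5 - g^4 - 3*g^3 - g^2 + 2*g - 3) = 5*g^6 + g^5 + 5*g^3 - g^2 - g + 11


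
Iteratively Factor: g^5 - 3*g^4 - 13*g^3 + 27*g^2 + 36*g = (g - 3)*(g^4 - 13*g^2 - 12*g) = (g - 3)*(g + 1)*(g^3 - g^2 - 12*g) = (g - 4)*(g - 3)*(g + 1)*(g^2 + 3*g) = (g - 4)*(g - 3)*(g + 1)*(g + 3)*(g)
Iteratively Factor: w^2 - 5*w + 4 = (w - 1)*(w - 4)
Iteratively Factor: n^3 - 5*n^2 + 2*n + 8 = (n - 4)*(n^2 - n - 2) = (n - 4)*(n - 2)*(n + 1)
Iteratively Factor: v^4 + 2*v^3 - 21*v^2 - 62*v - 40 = (v - 5)*(v^3 + 7*v^2 + 14*v + 8) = (v - 5)*(v + 4)*(v^2 + 3*v + 2) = (v - 5)*(v + 2)*(v + 4)*(v + 1)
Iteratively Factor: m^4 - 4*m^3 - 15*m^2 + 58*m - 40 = (m - 1)*(m^3 - 3*m^2 - 18*m + 40) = (m - 5)*(m - 1)*(m^2 + 2*m - 8) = (m - 5)*(m - 2)*(m - 1)*(m + 4)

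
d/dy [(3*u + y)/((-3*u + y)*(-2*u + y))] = ((2*u - y)*(3*u - y) + (2*u - y)*(3*u + y) + (3*u - y)*(3*u + y))/((2*u - y)^2*(3*u - y)^2)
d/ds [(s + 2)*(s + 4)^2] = (s + 4)*(3*s + 8)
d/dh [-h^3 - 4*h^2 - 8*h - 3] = -3*h^2 - 8*h - 8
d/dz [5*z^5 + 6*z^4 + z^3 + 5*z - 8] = 25*z^4 + 24*z^3 + 3*z^2 + 5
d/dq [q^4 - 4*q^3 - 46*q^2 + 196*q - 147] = 4*q^3 - 12*q^2 - 92*q + 196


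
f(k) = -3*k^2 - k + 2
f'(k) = -6*k - 1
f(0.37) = 1.22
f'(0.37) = -3.22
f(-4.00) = -42.00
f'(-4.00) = 23.00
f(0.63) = 0.18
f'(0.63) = -4.78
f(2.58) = -20.55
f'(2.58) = -16.48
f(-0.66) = 1.35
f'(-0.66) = 2.96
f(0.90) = -1.33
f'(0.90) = -6.40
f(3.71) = -43.00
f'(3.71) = -23.26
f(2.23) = -15.15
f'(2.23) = -14.38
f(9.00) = -250.00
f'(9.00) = -55.00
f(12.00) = -442.00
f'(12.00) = -73.00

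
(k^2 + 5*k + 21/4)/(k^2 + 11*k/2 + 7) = (k + 3/2)/(k + 2)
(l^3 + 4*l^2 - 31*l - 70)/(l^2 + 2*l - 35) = l + 2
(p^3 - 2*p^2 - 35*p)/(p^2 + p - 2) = p*(p^2 - 2*p - 35)/(p^2 + p - 2)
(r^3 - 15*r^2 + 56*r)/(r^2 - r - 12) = r*(-r^2 + 15*r - 56)/(-r^2 + r + 12)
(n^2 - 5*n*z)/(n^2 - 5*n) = (n - 5*z)/(n - 5)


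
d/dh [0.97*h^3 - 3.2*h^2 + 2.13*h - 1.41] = 2.91*h^2 - 6.4*h + 2.13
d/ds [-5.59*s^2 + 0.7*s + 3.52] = 0.7 - 11.18*s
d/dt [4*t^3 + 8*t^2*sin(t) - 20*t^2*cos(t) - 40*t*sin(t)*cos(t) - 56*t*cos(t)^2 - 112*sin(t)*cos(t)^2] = 20*t^2*sin(t) + 8*t^2*cos(t) + 12*t^2 + 16*t*sin(t) + 56*t*sin(2*t) - 40*t*cos(t) - 40*t*cos(2*t) - 20*sin(2*t) - 28*cos(t) - 28*cos(2*t) - 84*cos(3*t) - 28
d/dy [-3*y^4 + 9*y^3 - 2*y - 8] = -12*y^3 + 27*y^2 - 2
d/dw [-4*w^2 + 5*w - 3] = 5 - 8*w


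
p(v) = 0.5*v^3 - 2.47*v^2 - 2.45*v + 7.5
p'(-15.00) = 409.15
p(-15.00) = -2199.00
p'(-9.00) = 163.51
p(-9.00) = -535.02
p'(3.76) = 0.18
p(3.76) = -10.05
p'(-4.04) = 41.99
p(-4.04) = -55.89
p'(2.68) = -4.92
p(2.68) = -7.18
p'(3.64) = -0.56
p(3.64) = -10.03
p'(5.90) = 20.62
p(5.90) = 9.75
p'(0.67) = -5.09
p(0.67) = 4.90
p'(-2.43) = 18.41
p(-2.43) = -8.31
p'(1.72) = -6.51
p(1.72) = -1.48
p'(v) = 1.5*v^2 - 4.94*v - 2.45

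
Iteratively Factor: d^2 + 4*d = (d)*(d + 4)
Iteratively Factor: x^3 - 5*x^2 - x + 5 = (x - 5)*(x^2 - 1) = (x - 5)*(x - 1)*(x + 1)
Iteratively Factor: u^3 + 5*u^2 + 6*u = (u + 3)*(u^2 + 2*u) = (u + 2)*(u + 3)*(u)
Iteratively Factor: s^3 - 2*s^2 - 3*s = (s)*(s^2 - 2*s - 3) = s*(s + 1)*(s - 3)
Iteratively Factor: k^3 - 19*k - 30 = (k + 3)*(k^2 - 3*k - 10) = (k + 2)*(k + 3)*(k - 5)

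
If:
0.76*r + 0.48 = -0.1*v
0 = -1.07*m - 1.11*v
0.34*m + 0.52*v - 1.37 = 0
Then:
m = -8.50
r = -1.71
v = 8.19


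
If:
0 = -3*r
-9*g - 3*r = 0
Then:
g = 0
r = 0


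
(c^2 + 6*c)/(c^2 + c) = (c + 6)/(c + 1)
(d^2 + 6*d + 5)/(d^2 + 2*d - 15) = (d + 1)/(d - 3)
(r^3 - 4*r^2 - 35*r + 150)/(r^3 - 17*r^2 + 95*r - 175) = (r + 6)/(r - 7)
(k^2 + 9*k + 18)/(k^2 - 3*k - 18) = (k + 6)/(k - 6)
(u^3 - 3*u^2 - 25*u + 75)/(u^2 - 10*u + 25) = (u^2 + 2*u - 15)/(u - 5)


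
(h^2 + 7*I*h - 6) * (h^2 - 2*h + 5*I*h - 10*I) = h^4 - 2*h^3 + 12*I*h^3 - 41*h^2 - 24*I*h^2 + 82*h - 30*I*h + 60*I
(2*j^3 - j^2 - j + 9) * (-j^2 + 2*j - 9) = -2*j^5 + 5*j^4 - 19*j^3 - 2*j^2 + 27*j - 81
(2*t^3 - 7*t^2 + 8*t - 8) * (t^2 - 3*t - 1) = 2*t^5 - 13*t^4 + 27*t^3 - 25*t^2 + 16*t + 8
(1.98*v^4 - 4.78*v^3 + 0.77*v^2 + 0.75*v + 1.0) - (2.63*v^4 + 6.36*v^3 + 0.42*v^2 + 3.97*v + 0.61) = -0.65*v^4 - 11.14*v^3 + 0.35*v^2 - 3.22*v + 0.39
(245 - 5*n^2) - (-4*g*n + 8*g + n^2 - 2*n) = 4*g*n - 8*g - 6*n^2 + 2*n + 245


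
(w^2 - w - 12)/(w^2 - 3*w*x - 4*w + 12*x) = (-w - 3)/(-w + 3*x)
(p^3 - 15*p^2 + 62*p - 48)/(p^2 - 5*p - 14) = (-p^3 + 15*p^2 - 62*p + 48)/(-p^2 + 5*p + 14)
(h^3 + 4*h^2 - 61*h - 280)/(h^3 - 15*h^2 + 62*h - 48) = (h^2 + 12*h + 35)/(h^2 - 7*h + 6)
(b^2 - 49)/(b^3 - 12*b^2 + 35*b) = (b + 7)/(b*(b - 5))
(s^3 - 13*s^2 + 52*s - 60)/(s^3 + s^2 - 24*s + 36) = (s^2 - 11*s + 30)/(s^2 + 3*s - 18)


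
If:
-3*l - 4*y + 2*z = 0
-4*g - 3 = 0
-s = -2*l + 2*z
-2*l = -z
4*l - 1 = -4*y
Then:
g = -3/4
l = 1/5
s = -2/5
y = 1/20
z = 2/5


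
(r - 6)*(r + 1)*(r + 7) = r^3 + 2*r^2 - 41*r - 42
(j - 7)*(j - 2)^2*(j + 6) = j^4 - 5*j^3 - 34*j^2 + 164*j - 168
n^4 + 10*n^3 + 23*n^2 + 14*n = n*(n + 1)*(n + 2)*(n + 7)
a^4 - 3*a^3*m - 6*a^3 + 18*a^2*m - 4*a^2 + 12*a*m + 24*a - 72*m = (a - 6)*(a - 2)*(a + 2)*(a - 3*m)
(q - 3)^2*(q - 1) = q^3 - 7*q^2 + 15*q - 9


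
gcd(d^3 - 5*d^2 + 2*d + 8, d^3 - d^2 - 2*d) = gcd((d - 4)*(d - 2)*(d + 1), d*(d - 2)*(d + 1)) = d^2 - d - 2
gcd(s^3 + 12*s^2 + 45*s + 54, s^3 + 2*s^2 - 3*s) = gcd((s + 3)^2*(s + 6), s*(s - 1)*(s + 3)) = s + 3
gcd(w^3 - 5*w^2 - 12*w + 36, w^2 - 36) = w - 6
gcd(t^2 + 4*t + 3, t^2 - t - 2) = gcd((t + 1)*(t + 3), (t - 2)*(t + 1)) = t + 1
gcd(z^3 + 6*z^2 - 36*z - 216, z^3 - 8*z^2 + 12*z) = z - 6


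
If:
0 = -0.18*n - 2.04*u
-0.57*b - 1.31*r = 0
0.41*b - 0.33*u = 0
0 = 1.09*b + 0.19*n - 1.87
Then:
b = -1.18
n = 16.61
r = 0.51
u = -1.47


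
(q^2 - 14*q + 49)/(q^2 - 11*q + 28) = (q - 7)/(q - 4)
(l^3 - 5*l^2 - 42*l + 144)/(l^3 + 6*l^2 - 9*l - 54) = (l - 8)/(l + 3)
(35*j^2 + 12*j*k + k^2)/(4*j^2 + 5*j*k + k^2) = (35*j^2 + 12*j*k + k^2)/(4*j^2 + 5*j*k + k^2)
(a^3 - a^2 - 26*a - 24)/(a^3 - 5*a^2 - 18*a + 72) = (a + 1)/(a - 3)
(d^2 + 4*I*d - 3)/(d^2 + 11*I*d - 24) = (d + I)/(d + 8*I)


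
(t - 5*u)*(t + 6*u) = t^2 + t*u - 30*u^2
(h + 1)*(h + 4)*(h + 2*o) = h^3 + 2*h^2*o + 5*h^2 + 10*h*o + 4*h + 8*o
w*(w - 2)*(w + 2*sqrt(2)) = w^3 - 2*w^2 + 2*sqrt(2)*w^2 - 4*sqrt(2)*w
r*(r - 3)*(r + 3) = r^3 - 9*r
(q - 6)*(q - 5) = q^2 - 11*q + 30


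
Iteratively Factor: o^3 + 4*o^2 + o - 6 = (o + 2)*(o^2 + 2*o - 3) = (o + 2)*(o + 3)*(o - 1)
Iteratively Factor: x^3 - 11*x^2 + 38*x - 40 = (x - 4)*(x^2 - 7*x + 10) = (x - 4)*(x - 2)*(x - 5)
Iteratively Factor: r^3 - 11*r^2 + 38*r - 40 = (r - 4)*(r^2 - 7*r + 10) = (r - 4)*(r - 2)*(r - 5)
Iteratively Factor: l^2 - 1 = (l + 1)*(l - 1)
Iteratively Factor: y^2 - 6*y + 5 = (y - 5)*(y - 1)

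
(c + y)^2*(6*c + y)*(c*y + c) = 6*c^4*y + 6*c^4 + 13*c^3*y^2 + 13*c^3*y + 8*c^2*y^3 + 8*c^2*y^2 + c*y^4 + c*y^3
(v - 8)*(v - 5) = v^2 - 13*v + 40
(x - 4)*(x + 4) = x^2 - 16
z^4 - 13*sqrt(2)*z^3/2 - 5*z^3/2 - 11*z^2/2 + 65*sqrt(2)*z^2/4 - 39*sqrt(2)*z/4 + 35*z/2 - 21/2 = (z - 3/2)*(z - 1)*(z - 7*sqrt(2))*(z + sqrt(2)/2)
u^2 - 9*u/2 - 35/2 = (u - 7)*(u + 5/2)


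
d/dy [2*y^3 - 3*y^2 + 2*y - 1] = 6*y^2 - 6*y + 2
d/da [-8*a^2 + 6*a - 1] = 6 - 16*a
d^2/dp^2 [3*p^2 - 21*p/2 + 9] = 6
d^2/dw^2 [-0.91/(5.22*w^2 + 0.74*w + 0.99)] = (49.592088*w^2 + 7.030296*w - 0.91*(10.44*w + 0.74)*(20.88*w + 1.48) + 9.405396)/(5.22*w^2 + 0.74*w + 0.99)^3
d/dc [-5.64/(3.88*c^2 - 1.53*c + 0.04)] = (43.7664*c - 8.6292)/(3.88*c^2 - 1.53*c + 0.04)^2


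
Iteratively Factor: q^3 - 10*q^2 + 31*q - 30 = (q - 5)*(q^2 - 5*q + 6) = (q - 5)*(q - 2)*(q - 3)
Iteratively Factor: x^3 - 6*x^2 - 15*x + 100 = (x + 4)*(x^2 - 10*x + 25) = (x - 5)*(x + 4)*(x - 5)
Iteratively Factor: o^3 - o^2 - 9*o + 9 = (o - 3)*(o^2 + 2*o - 3) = (o - 3)*(o + 3)*(o - 1)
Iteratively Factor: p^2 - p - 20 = (p + 4)*(p - 5)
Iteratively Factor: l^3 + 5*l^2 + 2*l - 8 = (l - 1)*(l^2 + 6*l + 8) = (l - 1)*(l + 2)*(l + 4)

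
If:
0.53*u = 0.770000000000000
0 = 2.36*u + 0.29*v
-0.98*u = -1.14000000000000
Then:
No Solution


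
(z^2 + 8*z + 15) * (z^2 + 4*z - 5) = z^4 + 12*z^3 + 42*z^2 + 20*z - 75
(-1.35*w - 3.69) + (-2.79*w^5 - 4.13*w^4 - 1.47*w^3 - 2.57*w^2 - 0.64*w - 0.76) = -2.79*w^5 - 4.13*w^4 - 1.47*w^3 - 2.57*w^2 - 1.99*w - 4.45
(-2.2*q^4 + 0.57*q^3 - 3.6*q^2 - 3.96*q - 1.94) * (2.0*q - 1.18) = -4.4*q^5 + 3.736*q^4 - 7.8726*q^3 - 3.672*q^2 + 0.7928*q + 2.2892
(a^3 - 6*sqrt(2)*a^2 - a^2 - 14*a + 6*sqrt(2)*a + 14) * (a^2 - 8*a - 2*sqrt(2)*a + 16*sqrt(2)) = a^5 - 8*sqrt(2)*a^4 - 9*a^4 + 18*a^3 + 72*sqrt(2)*a^3 - 90*a^2 - 36*sqrt(2)*a^2 - 252*sqrt(2)*a + 80*a + 224*sqrt(2)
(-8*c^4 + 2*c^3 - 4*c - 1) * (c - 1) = -8*c^5 + 10*c^4 - 2*c^3 - 4*c^2 + 3*c + 1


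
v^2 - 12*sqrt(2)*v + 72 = (v - 6*sqrt(2))^2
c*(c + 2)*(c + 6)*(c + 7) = c^4 + 15*c^3 + 68*c^2 + 84*c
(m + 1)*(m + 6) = m^2 + 7*m + 6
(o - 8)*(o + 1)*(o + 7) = o^3 - 57*o - 56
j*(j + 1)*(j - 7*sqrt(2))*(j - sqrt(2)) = j^4 - 8*sqrt(2)*j^3 + j^3 - 8*sqrt(2)*j^2 + 14*j^2 + 14*j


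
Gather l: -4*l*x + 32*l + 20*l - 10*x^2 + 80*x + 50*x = l*(52 - 4*x) - 10*x^2 + 130*x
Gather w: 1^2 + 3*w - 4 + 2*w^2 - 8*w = 2*w^2 - 5*w - 3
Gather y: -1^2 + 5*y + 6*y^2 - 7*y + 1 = 6*y^2 - 2*y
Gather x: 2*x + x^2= x^2 + 2*x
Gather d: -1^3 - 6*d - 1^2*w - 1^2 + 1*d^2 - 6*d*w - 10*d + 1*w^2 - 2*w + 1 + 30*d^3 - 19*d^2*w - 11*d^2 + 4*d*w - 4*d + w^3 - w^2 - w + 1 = 30*d^3 + d^2*(-19*w - 10) + d*(-2*w - 20) + w^3 - 4*w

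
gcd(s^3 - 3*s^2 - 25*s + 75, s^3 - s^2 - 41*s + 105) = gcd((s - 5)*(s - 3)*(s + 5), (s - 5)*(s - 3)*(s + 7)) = s^2 - 8*s + 15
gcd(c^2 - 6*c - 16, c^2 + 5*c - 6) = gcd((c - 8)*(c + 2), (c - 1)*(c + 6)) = 1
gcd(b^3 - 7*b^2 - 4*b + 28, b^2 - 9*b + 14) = b^2 - 9*b + 14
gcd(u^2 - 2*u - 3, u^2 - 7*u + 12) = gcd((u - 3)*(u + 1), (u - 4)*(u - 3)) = u - 3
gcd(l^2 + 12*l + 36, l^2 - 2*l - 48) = l + 6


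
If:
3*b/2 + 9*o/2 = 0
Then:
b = -3*o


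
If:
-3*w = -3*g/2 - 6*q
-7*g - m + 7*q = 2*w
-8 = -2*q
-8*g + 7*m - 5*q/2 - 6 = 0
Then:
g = 17/16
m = 7/2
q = 4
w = 273/32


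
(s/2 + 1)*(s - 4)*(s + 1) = s^3/2 - s^2/2 - 5*s - 4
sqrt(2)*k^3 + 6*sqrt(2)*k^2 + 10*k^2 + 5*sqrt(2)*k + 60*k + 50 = (k + 5)*(k + 5*sqrt(2))*(sqrt(2)*k + sqrt(2))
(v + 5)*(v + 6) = v^2 + 11*v + 30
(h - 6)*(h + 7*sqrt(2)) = h^2 - 6*h + 7*sqrt(2)*h - 42*sqrt(2)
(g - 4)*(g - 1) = g^2 - 5*g + 4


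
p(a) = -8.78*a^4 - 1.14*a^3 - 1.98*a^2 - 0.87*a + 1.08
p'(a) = -35.12*a^3 - 3.42*a^2 - 3.96*a - 0.87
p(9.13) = -62046.22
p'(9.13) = -27050.13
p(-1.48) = -40.40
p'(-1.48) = 111.35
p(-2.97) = -667.09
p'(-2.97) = 900.80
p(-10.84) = -120000.49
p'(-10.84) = 44374.66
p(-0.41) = 0.93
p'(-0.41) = 2.60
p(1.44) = -45.43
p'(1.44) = -118.53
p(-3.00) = -694.53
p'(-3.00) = 928.47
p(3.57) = -1505.29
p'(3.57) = -1656.53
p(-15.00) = -441071.37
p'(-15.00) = 117819.03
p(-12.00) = -180365.76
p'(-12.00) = 60241.53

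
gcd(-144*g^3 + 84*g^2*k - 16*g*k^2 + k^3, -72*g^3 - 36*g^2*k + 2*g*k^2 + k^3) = 6*g - k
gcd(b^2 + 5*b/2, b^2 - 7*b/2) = b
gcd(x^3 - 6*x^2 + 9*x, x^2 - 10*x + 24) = 1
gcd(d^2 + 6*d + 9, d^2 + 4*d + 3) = d + 3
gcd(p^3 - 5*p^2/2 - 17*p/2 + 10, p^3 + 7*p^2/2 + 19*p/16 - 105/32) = p + 5/2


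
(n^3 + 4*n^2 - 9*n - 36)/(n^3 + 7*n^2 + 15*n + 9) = (n^2 + n - 12)/(n^2 + 4*n + 3)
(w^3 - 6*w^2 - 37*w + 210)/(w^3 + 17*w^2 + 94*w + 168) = (w^2 - 12*w + 35)/(w^2 + 11*w + 28)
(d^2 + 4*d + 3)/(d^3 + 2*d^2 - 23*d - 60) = (d + 1)/(d^2 - d - 20)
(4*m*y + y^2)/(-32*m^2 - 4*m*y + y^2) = y/(-8*m + y)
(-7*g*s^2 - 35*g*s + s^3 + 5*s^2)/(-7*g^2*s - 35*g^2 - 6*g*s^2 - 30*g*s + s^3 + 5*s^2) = s/(g + s)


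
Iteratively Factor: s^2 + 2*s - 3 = (s - 1)*(s + 3)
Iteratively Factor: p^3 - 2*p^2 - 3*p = (p)*(p^2 - 2*p - 3) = p*(p - 3)*(p + 1)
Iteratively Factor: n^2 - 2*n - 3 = (n + 1)*(n - 3)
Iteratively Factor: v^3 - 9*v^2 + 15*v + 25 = (v - 5)*(v^2 - 4*v - 5) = (v - 5)^2*(v + 1)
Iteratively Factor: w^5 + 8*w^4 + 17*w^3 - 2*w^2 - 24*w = (w + 2)*(w^4 + 6*w^3 + 5*w^2 - 12*w) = (w - 1)*(w + 2)*(w^3 + 7*w^2 + 12*w) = w*(w - 1)*(w + 2)*(w^2 + 7*w + 12) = w*(w - 1)*(w + 2)*(w + 3)*(w + 4)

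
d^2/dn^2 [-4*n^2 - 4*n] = -8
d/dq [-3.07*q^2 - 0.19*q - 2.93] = -6.14*q - 0.19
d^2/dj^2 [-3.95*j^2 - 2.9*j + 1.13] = -7.90000000000000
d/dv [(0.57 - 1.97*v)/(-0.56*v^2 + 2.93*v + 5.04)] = (-1.1032*v^2 + 0.6384*v - 11.5989)/(0.3136*v^4 - 3.2816*v^3 + 2.9401*v^2 + 29.5344*v + 25.4016)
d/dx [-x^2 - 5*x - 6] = -2*x - 5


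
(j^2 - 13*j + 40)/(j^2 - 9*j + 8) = (j - 5)/(j - 1)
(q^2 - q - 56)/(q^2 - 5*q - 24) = (q + 7)/(q + 3)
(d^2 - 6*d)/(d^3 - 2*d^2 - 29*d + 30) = d/(d^2 + 4*d - 5)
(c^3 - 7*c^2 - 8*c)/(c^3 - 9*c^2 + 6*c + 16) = c/(c - 2)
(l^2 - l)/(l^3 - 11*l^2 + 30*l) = (l - 1)/(l^2 - 11*l + 30)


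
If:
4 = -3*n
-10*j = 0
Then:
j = 0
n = -4/3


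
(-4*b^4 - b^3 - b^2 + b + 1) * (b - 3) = -4*b^5 + 11*b^4 + 2*b^3 + 4*b^2 - 2*b - 3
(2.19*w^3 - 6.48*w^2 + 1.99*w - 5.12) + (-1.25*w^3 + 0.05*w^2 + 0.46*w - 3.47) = 0.94*w^3 - 6.43*w^2 + 2.45*w - 8.59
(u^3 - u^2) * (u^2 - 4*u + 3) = u^5 - 5*u^4 + 7*u^3 - 3*u^2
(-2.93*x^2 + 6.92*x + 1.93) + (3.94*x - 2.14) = -2.93*x^2 + 10.86*x - 0.21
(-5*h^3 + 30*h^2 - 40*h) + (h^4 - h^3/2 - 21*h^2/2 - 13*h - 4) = h^4 - 11*h^3/2 + 39*h^2/2 - 53*h - 4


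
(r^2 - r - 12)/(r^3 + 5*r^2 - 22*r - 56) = (r + 3)/(r^2 + 9*r + 14)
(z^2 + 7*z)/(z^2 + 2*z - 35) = z/(z - 5)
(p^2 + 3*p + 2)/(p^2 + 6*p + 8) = (p + 1)/(p + 4)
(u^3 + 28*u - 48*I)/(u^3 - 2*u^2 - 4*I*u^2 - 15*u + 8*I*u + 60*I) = (u^2 + 4*I*u + 12)/(u^2 - 2*u - 15)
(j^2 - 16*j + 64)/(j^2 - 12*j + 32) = (j - 8)/(j - 4)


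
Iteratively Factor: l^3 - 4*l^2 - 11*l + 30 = (l - 5)*(l^2 + l - 6) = (l - 5)*(l - 2)*(l + 3)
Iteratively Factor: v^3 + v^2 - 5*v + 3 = (v - 1)*(v^2 + 2*v - 3) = (v - 1)*(v + 3)*(v - 1)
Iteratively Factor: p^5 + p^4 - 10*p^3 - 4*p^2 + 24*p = (p + 2)*(p^4 - p^3 - 8*p^2 + 12*p) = p*(p + 2)*(p^3 - p^2 - 8*p + 12) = p*(p + 2)*(p + 3)*(p^2 - 4*p + 4) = p*(p - 2)*(p + 2)*(p + 3)*(p - 2)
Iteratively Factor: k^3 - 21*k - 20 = (k + 1)*(k^2 - k - 20) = (k - 5)*(k + 1)*(k + 4)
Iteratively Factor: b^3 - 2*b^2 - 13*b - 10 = (b + 2)*(b^2 - 4*b - 5) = (b - 5)*(b + 2)*(b + 1)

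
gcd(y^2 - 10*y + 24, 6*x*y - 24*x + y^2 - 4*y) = y - 4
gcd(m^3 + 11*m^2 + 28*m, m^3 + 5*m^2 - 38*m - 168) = m^2 + 11*m + 28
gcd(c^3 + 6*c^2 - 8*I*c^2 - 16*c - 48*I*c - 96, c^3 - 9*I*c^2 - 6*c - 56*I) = c - 4*I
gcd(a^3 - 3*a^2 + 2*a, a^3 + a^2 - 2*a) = a^2 - a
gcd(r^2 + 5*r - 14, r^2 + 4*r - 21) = r + 7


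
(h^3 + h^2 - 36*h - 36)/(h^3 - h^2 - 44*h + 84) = (h^2 + 7*h + 6)/(h^2 + 5*h - 14)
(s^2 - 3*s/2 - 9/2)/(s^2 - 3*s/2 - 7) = (-2*s^2 + 3*s + 9)/(-2*s^2 + 3*s + 14)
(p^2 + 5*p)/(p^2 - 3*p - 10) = p*(p + 5)/(p^2 - 3*p - 10)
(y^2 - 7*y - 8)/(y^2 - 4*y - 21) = (-y^2 + 7*y + 8)/(-y^2 + 4*y + 21)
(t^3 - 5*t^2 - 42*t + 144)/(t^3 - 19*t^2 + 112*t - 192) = (t + 6)/(t - 8)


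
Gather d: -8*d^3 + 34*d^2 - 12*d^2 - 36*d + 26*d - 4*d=-8*d^3 + 22*d^2 - 14*d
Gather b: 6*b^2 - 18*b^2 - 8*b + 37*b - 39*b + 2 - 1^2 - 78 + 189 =-12*b^2 - 10*b + 112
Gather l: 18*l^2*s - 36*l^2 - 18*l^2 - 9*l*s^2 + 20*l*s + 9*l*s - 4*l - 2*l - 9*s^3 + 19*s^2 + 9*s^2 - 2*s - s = l^2*(18*s - 54) + l*(-9*s^2 + 29*s - 6) - 9*s^3 + 28*s^2 - 3*s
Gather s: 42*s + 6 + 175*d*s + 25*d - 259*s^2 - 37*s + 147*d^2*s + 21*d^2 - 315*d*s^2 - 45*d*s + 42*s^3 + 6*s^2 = 21*d^2 + 25*d + 42*s^3 + s^2*(-315*d - 253) + s*(147*d^2 + 130*d + 5) + 6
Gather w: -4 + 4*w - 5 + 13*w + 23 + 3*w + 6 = 20*w + 20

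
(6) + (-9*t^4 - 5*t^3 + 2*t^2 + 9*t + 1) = -9*t^4 - 5*t^3 + 2*t^2 + 9*t + 7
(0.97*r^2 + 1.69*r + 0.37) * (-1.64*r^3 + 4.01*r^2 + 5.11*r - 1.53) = -1.5908*r^5 + 1.1181*r^4 + 11.1268*r^3 + 8.6355*r^2 - 0.695*r - 0.5661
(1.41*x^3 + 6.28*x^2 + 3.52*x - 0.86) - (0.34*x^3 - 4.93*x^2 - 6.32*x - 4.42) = 1.07*x^3 + 11.21*x^2 + 9.84*x + 3.56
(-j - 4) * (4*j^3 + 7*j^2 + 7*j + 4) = -4*j^4 - 23*j^3 - 35*j^2 - 32*j - 16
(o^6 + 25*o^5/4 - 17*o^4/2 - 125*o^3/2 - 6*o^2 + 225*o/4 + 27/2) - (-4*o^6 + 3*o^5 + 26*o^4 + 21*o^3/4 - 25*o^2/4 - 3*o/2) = 5*o^6 + 13*o^5/4 - 69*o^4/2 - 271*o^3/4 + o^2/4 + 231*o/4 + 27/2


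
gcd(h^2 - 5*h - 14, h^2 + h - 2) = h + 2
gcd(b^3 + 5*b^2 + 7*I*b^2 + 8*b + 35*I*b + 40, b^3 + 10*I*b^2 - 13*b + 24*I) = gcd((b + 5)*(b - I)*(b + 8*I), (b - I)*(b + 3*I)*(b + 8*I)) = b^2 + 7*I*b + 8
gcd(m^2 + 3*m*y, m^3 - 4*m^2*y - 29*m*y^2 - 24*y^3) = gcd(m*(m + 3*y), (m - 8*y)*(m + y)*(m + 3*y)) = m + 3*y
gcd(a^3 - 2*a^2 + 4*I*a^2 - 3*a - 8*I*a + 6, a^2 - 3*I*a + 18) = a + 3*I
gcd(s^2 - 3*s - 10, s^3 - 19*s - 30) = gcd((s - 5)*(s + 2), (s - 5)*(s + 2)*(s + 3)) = s^2 - 3*s - 10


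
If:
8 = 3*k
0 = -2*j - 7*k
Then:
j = -28/3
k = 8/3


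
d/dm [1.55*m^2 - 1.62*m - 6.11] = 3.1*m - 1.62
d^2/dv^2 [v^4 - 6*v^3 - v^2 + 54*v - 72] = 12*v^2 - 36*v - 2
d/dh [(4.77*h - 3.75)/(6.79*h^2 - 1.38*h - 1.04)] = (-32.3883*h^2 + 50.925*h - 10.1358)/(46.1041*h^4 - 18.7404*h^3 - 12.2188*h^2 + 2.8704*h + 1.0816)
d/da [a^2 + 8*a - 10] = 2*a + 8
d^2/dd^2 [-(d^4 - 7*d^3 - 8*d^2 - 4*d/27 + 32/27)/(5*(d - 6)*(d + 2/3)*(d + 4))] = 16*(-11*d^3 + 453*d^2 - 1698*d + 4756)/(45*(d^6 - 6*d^5 - 60*d^4 + 280*d^3 + 1440*d^2 - 3456*d - 13824))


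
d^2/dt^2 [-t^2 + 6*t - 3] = -2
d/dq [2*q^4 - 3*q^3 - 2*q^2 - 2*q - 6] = 8*q^3 - 9*q^2 - 4*q - 2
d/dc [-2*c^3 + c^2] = 2*c*(1 - 3*c)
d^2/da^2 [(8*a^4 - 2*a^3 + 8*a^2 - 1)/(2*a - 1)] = 4*(48*a^4 - 68*a^3 + 30*a^2 - 3*a + 2)/(8*a^3 - 12*a^2 + 6*a - 1)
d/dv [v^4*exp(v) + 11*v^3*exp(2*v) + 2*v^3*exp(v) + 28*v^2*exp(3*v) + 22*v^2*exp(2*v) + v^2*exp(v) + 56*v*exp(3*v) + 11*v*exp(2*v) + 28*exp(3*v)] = (v^4 + 22*v^3*exp(v) + 6*v^3 + 84*v^2*exp(2*v) + 77*v^2*exp(v) + 7*v^2 + 224*v*exp(2*v) + 66*v*exp(v) + 2*v + 140*exp(2*v) + 11*exp(v))*exp(v)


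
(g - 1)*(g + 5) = g^2 + 4*g - 5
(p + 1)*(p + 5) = p^2 + 6*p + 5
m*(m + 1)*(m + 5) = m^3 + 6*m^2 + 5*m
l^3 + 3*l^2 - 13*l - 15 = (l - 3)*(l + 1)*(l + 5)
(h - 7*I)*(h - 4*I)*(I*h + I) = I*h^3 + 11*h^2 + I*h^2 + 11*h - 28*I*h - 28*I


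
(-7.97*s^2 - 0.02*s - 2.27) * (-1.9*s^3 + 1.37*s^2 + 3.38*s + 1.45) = 15.143*s^5 - 10.8809*s^4 - 22.653*s^3 - 14.734*s^2 - 7.7016*s - 3.2915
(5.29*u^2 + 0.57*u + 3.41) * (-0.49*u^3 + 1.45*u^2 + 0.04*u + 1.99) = -2.5921*u^5 + 7.3912*u^4 - 0.6328*u^3 + 15.4944*u^2 + 1.2707*u + 6.7859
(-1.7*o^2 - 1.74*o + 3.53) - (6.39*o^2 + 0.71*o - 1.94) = -8.09*o^2 - 2.45*o + 5.47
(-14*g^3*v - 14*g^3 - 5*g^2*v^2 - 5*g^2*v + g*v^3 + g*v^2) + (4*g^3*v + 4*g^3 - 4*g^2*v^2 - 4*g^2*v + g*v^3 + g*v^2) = -10*g^3*v - 10*g^3 - 9*g^2*v^2 - 9*g^2*v + 2*g*v^3 + 2*g*v^2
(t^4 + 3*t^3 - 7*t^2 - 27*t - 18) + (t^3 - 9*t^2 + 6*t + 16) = t^4 + 4*t^3 - 16*t^2 - 21*t - 2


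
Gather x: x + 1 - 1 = x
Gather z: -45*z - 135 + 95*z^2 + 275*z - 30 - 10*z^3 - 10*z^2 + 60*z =-10*z^3 + 85*z^2 + 290*z - 165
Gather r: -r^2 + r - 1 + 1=-r^2 + r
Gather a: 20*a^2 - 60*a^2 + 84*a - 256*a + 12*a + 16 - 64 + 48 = -40*a^2 - 160*a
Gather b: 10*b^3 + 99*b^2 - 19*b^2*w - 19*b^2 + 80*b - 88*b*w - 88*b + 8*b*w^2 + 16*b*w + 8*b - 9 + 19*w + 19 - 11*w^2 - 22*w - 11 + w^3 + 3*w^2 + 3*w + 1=10*b^3 + b^2*(80 - 19*w) + b*(8*w^2 - 72*w) + w^3 - 8*w^2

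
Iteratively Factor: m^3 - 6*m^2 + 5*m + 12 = (m + 1)*(m^2 - 7*m + 12) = (m - 3)*(m + 1)*(m - 4)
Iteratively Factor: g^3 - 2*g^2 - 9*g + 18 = (g + 3)*(g^2 - 5*g + 6) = (g - 2)*(g + 3)*(g - 3)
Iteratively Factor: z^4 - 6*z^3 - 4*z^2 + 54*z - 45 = (z - 3)*(z^3 - 3*z^2 - 13*z + 15) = (z - 3)*(z - 1)*(z^2 - 2*z - 15) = (z - 5)*(z - 3)*(z - 1)*(z + 3)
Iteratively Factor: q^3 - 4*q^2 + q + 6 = (q + 1)*(q^2 - 5*q + 6) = (q - 3)*(q + 1)*(q - 2)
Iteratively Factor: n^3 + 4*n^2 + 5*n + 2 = (n + 2)*(n^2 + 2*n + 1) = (n + 1)*(n + 2)*(n + 1)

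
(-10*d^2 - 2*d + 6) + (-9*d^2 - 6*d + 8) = -19*d^2 - 8*d + 14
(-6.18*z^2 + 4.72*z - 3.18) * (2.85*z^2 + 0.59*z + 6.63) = -17.613*z^4 + 9.8058*z^3 - 47.2516*z^2 + 29.4174*z - 21.0834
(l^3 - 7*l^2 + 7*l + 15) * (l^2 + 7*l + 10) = l^5 - 32*l^3 - 6*l^2 + 175*l + 150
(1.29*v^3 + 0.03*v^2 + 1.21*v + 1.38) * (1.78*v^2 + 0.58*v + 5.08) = 2.2962*v^5 + 0.8016*v^4 + 8.7244*v^3 + 3.3106*v^2 + 6.9472*v + 7.0104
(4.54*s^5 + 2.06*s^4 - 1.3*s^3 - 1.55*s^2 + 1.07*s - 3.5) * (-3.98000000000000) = -18.0692*s^5 - 8.1988*s^4 + 5.174*s^3 + 6.169*s^2 - 4.2586*s + 13.93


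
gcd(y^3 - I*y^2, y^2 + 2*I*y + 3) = y - I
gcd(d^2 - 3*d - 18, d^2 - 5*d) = 1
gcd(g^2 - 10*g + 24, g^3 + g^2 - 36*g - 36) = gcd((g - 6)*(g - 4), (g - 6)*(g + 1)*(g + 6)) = g - 6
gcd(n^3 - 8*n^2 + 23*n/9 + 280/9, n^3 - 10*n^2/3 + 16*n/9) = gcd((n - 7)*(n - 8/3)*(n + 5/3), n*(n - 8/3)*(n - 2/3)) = n - 8/3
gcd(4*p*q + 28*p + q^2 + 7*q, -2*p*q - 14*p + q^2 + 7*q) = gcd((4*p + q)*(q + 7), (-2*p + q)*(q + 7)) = q + 7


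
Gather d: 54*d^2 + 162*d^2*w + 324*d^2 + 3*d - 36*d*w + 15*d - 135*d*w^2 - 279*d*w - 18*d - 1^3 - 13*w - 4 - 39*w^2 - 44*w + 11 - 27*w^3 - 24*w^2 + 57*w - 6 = d^2*(162*w + 378) + d*(-135*w^2 - 315*w) - 27*w^3 - 63*w^2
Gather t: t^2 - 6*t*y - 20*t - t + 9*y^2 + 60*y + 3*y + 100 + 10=t^2 + t*(-6*y - 21) + 9*y^2 + 63*y + 110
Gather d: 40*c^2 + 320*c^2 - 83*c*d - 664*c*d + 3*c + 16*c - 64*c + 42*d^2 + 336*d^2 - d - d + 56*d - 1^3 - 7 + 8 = 360*c^2 - 45*c + 378*d^2 + d*(54 - 747*c)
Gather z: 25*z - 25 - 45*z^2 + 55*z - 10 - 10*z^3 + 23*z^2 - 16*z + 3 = -10*z^3 - 22*z^2 + 64*z - 32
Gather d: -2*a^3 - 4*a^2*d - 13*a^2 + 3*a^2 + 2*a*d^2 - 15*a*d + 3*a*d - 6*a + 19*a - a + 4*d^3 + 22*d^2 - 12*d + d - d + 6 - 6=-2*a^3 - 10*a^2 + 12*a + 4*d^3 + d^2*(2*a + 22) + d*(-4*a^2 - 12*a - 12)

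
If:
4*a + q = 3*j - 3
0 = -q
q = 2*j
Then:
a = -3/4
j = 0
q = 0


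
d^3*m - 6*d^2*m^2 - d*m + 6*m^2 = (d - 1)*(d - 6*m)*(d*m + m)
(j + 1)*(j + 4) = j^2 + 5*j + 4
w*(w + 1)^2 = w^3 + 2*w^2 + w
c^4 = c^4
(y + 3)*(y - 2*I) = y^2 + 3*y - 2*I*y - 6*I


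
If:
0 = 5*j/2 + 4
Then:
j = -8/5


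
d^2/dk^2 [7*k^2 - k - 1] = 14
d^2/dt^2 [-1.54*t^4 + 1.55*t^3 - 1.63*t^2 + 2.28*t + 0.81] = -18.48*t^2 + 9.3*t - 3.26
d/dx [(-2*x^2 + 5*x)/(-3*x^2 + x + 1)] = (13*x^2 - 4*x + 5)/(9*x^4 - 6*x^3 - 5*x^2 + 2*x + 1)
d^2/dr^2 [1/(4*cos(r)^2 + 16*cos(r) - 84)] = (-4*sin(r)^4 + 102*sin(r)^2 - 69*cos(r) - 3*cos(3*r) - 24)/(4*(cos(r) - 3)^3*(cos(r) + 7)^3)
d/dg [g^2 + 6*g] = 2*g + 6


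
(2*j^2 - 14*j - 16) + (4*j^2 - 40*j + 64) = 6*j^2 - 54*j + 48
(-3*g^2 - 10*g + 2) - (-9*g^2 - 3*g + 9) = 6*g^2 - 7*g - 7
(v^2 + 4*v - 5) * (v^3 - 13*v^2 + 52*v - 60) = v^5 - 9*v^4 - 5*v^3 + 213*v^2 - 500*v + 300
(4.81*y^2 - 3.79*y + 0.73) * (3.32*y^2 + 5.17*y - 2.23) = 15.9692*y^4 + 12.2849*y^3 - 27.897*y^2 + 12.2258*y - 1.6279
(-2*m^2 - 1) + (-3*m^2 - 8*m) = -5*m^2 - 8*m - 1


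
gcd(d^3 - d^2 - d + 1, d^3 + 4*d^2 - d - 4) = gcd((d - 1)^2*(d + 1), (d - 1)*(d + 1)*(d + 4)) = d^2 - 1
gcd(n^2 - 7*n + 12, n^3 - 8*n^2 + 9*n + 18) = n - 3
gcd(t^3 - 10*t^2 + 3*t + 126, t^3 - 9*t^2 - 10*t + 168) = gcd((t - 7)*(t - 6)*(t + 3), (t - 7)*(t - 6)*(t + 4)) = t^2 - 13*t + 42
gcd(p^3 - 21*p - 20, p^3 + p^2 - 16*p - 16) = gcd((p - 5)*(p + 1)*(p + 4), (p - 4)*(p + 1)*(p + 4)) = p^2 + 5*p + 4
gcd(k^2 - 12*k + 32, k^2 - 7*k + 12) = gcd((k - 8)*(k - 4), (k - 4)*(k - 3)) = k - 4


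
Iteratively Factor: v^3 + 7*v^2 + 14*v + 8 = (v + 4)*(v^2 + 3*v + 2) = (v + 1)*(v + 4)*(v + 2)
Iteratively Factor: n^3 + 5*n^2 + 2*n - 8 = (n + 2)*(n^2 + 3*n - 4) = (n + 2)*(n + 4)*(n - 1)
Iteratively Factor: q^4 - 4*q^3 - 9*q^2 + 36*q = (q)*(q^3 - 4*q^2 - 9*q + 36) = q*(q + 3)*(q^2 - 7*q + 12) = q*(q - 4)*(q + 3)*(q - 3)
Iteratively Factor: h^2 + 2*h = (h + 2)*(h)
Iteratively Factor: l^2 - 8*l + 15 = (l - 5)*(l - 3)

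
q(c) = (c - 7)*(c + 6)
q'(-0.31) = -1.62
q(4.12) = -29.15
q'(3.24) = 5.48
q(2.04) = -39.88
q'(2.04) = 3.08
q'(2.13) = 3.26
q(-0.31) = -41.59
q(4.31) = -27.73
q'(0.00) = -1.00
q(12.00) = 90.00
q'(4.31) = 7.62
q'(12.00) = 23.00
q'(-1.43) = -3.86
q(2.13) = -39.59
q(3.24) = -34.74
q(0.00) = -42.00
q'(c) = 2*c - 1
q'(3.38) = 5.76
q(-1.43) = -38.53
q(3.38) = -33.96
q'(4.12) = 7.24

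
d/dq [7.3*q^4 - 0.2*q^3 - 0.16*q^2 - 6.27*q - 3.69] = 29.2*q^3 - 0.6*q^2 - 0.32*q - 6.27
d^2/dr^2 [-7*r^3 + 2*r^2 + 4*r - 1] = 4 - 42*r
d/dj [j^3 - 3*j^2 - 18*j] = 3*j^2 - 6*j - 18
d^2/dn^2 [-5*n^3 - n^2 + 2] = -30*n - 2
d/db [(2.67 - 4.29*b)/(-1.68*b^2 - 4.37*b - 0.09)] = (-7.2072*b^2 + 8.9712*b + 12.054)/(2.8224*b^4 + 14.6832*b^3 + 19.3993*b^2 + 0.7866*b + 0.0081)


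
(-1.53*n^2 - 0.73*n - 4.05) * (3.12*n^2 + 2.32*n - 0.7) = -4.7736*n^4 - 5.8272*n^3 - 13.2586*n^2 - 8.885*n + 2.835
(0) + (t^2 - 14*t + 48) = t^2 - 14*t + 48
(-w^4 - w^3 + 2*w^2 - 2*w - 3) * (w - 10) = -w^5 + 9*w^4 + 12*w^3 - 22*w^2 + 17*w + 30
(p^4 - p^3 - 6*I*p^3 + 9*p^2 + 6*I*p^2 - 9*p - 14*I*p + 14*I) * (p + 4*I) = p^5 - p^4 - 2*I*p^4 + 33*p^3 + 2*I*p^3 - 33*p^2 + 22*I*p^2 + 56*p - 22*I*p - 56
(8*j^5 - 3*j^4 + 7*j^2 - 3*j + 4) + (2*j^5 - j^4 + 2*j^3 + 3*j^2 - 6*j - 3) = 10*j^5 - 4*j^4 + 2*j^3 + 10*j^2 - 9*j + 1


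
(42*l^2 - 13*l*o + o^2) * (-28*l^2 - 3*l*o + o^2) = -1176*l^4 + 238*l^3*o + 53*l^2*o^2 - 16*l*o^3 + o^4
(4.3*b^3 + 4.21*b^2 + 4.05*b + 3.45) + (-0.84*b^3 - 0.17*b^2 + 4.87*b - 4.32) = 3.46*b^3 + 4.04*b^2 + 8.92*b - 0.87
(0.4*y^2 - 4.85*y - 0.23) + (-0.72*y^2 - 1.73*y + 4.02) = -0.32*y^2 - 6.58*y + 3.79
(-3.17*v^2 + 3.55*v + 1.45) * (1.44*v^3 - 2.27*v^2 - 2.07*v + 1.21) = -4.5648*v^5 + 12.3079*v^4 + 0.591399999999999*v^3 - 14.4757*v^2 + 1.294*v + 1.7545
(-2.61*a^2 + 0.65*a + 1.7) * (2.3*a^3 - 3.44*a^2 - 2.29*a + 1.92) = -6.003*a^5 + 10.4734*a^4 + 7.6509*a^3 - 12.3477*a^2 - 2.645*a + 3.264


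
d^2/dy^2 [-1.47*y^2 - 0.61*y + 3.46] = -2.94000000000000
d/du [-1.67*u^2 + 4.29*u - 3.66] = 4.29 - 3.34*u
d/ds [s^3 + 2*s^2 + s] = 3*s^2 + 4*s + 1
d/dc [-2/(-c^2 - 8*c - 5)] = 4*(-c - 4)/(c^2 + 8*c + 5)^2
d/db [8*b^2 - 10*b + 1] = 16*b - 10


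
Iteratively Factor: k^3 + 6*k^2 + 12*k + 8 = (k + 2)*(k^2 + 4*k + 4) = (k + 2)^2*(k + 2)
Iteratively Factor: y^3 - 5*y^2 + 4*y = (y - 4)*(y^2 - y) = y*(y - 4)*(y - 1)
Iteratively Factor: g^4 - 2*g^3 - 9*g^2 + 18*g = (g - 3)*(g^3 + g^2 - 6*g) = (g - 3)*(g + 3)*(g^2 - 2*g) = (g - 3)*(g - 2)*(g + 3)*(g)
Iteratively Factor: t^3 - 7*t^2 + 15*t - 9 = (t - 3)*(t^2 - 4*t + 3) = (t - 3)^2*(t - 1)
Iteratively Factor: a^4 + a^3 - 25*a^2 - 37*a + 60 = (a + 3)*(a^3 - 2*a^2 - 19*a + 20) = (a + 3)*(a + 4)*(a^2 - 6*a + 5) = (a - 1)*(a + 3)*(a + 4)*(a - 5)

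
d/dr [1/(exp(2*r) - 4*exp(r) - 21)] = 2*(2 - exp(r))*exp(r)/(-exp(2*r) + 4*exp(r) + 21)^2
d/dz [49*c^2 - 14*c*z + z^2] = -14*c + 2*z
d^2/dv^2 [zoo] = 0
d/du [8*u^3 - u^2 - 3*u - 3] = 24*u^2 - 2*u - 3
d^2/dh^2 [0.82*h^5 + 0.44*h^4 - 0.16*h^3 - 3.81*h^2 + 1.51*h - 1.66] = 16.4*h^3 + 5.28*h^2 - 0.96*h - 7.62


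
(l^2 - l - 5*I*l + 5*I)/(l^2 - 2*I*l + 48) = (l^2 - l - 5*I*l + 5*I)/(l^2 - 2*I*l + 48)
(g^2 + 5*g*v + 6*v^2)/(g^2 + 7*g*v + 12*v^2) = (g + 2*v)/(g + 4*v)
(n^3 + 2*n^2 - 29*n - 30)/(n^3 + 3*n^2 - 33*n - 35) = (n + 6)/(n + 7)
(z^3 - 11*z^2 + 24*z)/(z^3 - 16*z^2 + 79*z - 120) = z/(z - 5)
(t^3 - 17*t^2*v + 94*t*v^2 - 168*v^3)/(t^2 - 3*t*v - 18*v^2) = (t^2 - 11*t*v + 28*v^2)/(t + 3*v)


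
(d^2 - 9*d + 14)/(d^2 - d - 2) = (d - 7)/(d + 1)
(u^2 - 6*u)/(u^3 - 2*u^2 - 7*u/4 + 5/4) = 4*u*(u - 6)/(4*u^3 - 8*u^2 - 7*u + 5)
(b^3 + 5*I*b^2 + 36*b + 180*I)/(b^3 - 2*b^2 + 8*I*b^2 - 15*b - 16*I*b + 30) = (b^2 + 36)/(b^2 + b*(-2 + 3*I) - 6*I)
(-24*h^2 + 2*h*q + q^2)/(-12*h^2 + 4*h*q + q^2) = (-4*h + q)/(-2*h + q)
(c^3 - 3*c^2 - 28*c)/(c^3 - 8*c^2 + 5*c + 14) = c*(c + 4)/(c^2 - c - 2)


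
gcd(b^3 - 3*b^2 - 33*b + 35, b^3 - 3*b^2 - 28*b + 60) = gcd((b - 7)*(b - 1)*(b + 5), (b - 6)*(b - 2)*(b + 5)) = b + 5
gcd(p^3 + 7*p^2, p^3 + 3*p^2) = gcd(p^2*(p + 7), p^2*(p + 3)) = p^2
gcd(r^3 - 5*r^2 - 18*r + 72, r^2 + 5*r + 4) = r + 4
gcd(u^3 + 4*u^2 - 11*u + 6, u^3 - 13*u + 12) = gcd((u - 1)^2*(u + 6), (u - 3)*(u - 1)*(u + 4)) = u - 1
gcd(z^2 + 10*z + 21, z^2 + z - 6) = z + 3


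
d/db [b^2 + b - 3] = 2*b + 1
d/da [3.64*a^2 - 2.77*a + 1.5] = 7.28*a - 2.77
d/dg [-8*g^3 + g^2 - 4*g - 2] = -24*g^2 + 2*g - 4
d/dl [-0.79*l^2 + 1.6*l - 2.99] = 1.6 - 1.58*l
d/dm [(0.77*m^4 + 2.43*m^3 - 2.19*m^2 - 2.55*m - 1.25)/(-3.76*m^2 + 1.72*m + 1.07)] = (-5.7904*m^5 - 5.1636*m^4 + 11.6548*m^3 - 5.5545*m^2 - 14.0866*m - 0.5785)/(14.1376*m^4 - 12.9344*m^3 - 5.088*m^2 + 3.6808*m + 1.1449)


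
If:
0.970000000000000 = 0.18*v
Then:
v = 5.39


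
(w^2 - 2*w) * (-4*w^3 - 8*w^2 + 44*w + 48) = -4*w^5 + 60*w^3 - 40*w^2 - 96*w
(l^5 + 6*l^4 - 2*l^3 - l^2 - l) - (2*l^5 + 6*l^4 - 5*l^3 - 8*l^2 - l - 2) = -l^5 + 3*l^3 + 7*l^2 + 2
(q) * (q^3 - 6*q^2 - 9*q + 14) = q^4 - 6*q^3 - 9*q^2 + 14*q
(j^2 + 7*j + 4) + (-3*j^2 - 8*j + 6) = -2*j^2 - j + 10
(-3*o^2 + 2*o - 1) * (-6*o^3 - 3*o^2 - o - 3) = 18*o^5 - 3*o^4 + 3*o^3 + 10*o^2 - 5*o + 3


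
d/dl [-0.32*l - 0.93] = -0.320000000000000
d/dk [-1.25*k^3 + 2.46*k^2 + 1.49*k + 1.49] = -3.75*k^2 + 4.92*k + 1.49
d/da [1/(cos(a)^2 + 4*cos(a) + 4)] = 2*sin(a)/(cos(a) + 2)^3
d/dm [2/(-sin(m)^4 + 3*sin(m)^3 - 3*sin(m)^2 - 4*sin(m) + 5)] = 2*(4*sin(m)^3 - 9*sin(m)^2 + 6*sin(m) + 4)*cos(m)/((sin(m) - 1)^2*(sin(m)^3 - 2*sin(m)^2 + sin(m) + 5)^2)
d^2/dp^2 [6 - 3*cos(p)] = 3*cos(p)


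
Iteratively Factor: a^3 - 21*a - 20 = (a - 5)*(a^2 + 5*a + 4) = (a - 5)*(a + 4)*(a + 1)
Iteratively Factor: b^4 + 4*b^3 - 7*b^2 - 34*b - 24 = (b + 1)*(b^3 + 3*b^2 - 10*b - 24) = (b + 1)*(b + 2)*(b^2 + b - 12) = (b + 1)*(b + 2)*(b + 4)*(b - 3)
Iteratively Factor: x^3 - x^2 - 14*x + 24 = (x - 3)*(x^2 + 2*x - 8) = (x - 3)*(x - 2)*(x + 4)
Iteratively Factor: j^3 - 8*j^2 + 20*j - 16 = (j - 4)*(j^2 - 4*j + 4) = (j - 4)*(j - 2)*(j - 2)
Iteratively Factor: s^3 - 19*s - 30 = (s - 5)*(s^2 + 5*s + 6) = (s - 5)*(s + 3)*(s + 2)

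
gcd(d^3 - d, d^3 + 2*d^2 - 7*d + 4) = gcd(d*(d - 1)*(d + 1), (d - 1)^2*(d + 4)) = d - 1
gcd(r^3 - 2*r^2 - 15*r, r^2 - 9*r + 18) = 1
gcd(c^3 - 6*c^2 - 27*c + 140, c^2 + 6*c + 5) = c + 5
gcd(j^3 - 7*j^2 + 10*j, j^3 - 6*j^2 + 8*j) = j^2 - 2*j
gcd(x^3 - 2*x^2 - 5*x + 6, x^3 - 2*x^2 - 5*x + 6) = x^3 - 2*x^2 - 5*x + 6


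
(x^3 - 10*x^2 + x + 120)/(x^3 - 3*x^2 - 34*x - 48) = (x - 5)/(x + 2)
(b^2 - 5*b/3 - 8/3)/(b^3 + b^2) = (b - 8/3)/b^2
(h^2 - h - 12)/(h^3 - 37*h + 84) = (h + 3)/(h^2 + 4*h - 21)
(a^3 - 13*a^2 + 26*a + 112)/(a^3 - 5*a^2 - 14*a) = (a - 8)/a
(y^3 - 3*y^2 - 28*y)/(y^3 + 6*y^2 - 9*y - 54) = y*(y^2 - 3*y - 28)/(y^3 + 6*y^2 - 9*y - 54)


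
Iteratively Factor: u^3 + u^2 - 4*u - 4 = (u - 2)*(u^2 + 3*u + 2) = (u - 2)*(u + 1)*(u + 2)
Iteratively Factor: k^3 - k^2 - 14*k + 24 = (k + 4)*(k^2 - 5*k + 6) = (k - 2)*(k + 4)*(k - 3)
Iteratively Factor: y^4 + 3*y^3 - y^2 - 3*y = (y + 1)*(y^3 + 2*y^2 - 3*y) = (y + 1)*(y + 3)*(y^2 - y) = y*(y + 1)*(y + 3)*(y - 1)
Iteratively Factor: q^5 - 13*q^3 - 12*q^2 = (q + 3)*(q^4 - 3*q^3 - 4*q^2) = q*(q + 3)*(q^3 - 3*q^2 - 4*q) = q*(q + 1)*(q + 3)*(q^2 - 4*q) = q*(q - 4)*(q + 1)*(q + 3)*(q)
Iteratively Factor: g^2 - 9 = (g - 3)*(g + 3)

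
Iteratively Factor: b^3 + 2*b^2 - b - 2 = (b + 2)*(b^2 - 1) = (b + 1)*(b + 2)*(b - 1)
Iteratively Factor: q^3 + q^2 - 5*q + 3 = (q - 1)*(q^2 + 2*q - 3) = (q - 1)^2*(q + 3)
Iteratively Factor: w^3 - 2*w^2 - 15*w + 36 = (w + 4)*(w^2 - 6*w + 9) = (w - 3)*(w + 4)*(w - 3)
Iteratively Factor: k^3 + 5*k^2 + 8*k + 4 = (k + 1)*(k^2 + 4*k + 4) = (k + 1)*(k + 2)*(k + 2)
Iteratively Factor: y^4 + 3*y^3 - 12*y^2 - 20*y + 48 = (y + 4)*(y^3 - y^2 - 8*y + 12) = (y - 2)*(y + 4)*(y^2 + y - 6) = (y - 2)*(y + 3)*(y + 4)*(y - 2)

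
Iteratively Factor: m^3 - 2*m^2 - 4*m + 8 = (m + 2)*(m^2 - 4*m + 4) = (m - 2)*(m + 2)*(m - 2)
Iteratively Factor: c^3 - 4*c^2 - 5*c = (c + 1)*(c^2 - 5*c) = c*(c + 1)*(c - 5)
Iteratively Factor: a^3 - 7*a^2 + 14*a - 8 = (a - 1)*(a^2 - 6*a + 8) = (a - 2)*(a - 1)*(a - 4)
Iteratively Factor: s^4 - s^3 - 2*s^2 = (s - 2)*(s^3 + s^2) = s*(s - 2)*(s^2 + s) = s*(s - 2)*(s + 1)*(s)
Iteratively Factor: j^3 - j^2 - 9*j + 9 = (j + 3)*(j^2 - 4*j + 3) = (j - 1)*(j + 3)*(j - 3)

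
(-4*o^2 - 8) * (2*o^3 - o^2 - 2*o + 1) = -8*o^5 + 4*o^4 - 8*o^3 + 4*o^2 + 16*o - 8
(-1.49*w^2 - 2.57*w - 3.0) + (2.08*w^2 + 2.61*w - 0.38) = 0.59*w^2 + 0.04*w - 3.38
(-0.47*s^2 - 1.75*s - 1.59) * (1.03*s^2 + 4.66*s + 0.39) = -0.4841*s^4 - 3.9927*s^3 - 9.976*s^2 - 8.0919*s - 0.6201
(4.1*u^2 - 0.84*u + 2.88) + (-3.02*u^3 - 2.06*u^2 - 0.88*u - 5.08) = -3.02*u^3 + 2.04*u^2 - 1.72*u - 2.2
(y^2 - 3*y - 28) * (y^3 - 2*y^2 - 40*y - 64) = y^5 - 5*y^4 - 62*y^3 + 112*y^2 + 1312*y + 1792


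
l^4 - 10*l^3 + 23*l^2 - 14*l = l*(l - 7)*(l - 2)*(l - 1)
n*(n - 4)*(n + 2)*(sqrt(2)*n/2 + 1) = sqrt(2)*n^4/2 - sqrt(2)*n^3 + n^3 - 4*sqrt(2)*n^2 - 2*n^2 - 8*n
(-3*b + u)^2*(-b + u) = -9*b^3 + 15*b^2*u - 7*b*u^2 + u^3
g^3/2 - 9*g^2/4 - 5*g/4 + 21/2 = (g/2 + 1)*(g - 7/2)*(g - 3)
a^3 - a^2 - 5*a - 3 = (a - 3)*(a + 1)^2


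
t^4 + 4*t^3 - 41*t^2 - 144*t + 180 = (t - 6)*(t - 1)*(t + 5)*(t + 6)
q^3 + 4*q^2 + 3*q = q*(q + 1)*(q + 3)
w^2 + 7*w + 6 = (w + 1)*(w + 6)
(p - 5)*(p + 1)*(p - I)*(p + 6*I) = p^4 - 4*p^3 + 5*I*p^3 + p^2 - 20*I*p^2 - 24*p - 25*I*p - 30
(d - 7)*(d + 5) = d^2 - 2*d - 35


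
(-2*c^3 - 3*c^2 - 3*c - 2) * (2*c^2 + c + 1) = -4*c^5 - 8*c^4 - 11*c^3 - 10*c^2 - 5*c - 2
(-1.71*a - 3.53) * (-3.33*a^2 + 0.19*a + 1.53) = 5.6943*a^3 + 11.43*a^2 - 3.287*a - 5.4009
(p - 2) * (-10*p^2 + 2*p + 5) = -10*p^3 + 22*p^2 + p - 10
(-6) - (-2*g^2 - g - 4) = 2*g^2 + g - 2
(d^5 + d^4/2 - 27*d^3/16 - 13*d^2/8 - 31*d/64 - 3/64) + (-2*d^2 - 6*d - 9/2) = d^5 + d^4/2 - 27*d^3/16 - 29*d^2/8 - 415*d/64 - 291/64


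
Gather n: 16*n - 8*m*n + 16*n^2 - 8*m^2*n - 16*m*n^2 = n^2*(16 - 16*m) + n*(-8*m^2 - 8*m + 16)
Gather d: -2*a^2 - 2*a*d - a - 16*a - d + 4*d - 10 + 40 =-2*a^2 - 17*a + d*(3 - 2*a) + 30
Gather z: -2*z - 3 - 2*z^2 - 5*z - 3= -2*z^2 - 7*z - 6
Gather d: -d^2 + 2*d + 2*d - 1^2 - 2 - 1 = -d^2 + 4*d - 4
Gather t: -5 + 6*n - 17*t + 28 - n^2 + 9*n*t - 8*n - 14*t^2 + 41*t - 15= -n^2 - 2*n - 14*t^2 + t*(9*n + 24) + 8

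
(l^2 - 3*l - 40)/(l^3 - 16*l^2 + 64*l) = (l + 5)/(l*(l - 8))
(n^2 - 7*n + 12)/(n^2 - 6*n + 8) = (n - 3)/(n - 2)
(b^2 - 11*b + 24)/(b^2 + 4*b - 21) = (b - 8)/(b + 7)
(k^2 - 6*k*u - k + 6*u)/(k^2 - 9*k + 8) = (k - 6*u)/(k - 8)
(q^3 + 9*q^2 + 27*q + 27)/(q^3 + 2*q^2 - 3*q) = (q^2 + 6*q + 9)/(q*(q - 1))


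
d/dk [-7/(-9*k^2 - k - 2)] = 7*(-18*k - 1)/(9*k^2 + k + 2)^2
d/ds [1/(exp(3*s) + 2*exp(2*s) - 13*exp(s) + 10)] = (-3*exp(2*s) - 4*exp(s) + 13)*exp(s)/(exp(3*s) + 2*exp(2*s) - 13*exp(s) + 10)^2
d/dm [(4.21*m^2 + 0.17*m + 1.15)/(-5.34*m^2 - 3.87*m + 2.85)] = (-15.3849*m^2 + 36.279*m + 4.935)/(28.5156*m^4 + 41.3316*m^3 - 15.4611*m^2 - 22.059*m + 8.1225)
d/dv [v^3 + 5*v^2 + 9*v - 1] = 3*v^2 + 10*v + 9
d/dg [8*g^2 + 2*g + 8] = 16*g + 2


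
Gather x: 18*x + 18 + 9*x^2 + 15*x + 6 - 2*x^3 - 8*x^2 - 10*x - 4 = -2*x^3 + x^2 + 23*x + 20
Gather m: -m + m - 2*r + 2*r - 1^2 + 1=0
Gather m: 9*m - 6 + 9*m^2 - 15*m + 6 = 9*m^2 - 6*m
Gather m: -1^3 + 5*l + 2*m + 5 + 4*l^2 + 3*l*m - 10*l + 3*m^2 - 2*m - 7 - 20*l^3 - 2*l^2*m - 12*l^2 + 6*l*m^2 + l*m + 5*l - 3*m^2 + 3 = -20*l^3 - 8*l^2 + 6*l*m^2 + m*(-2*l^2 + 4*l)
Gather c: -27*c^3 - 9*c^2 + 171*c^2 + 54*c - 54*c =-27*c^3 + 162*c^2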